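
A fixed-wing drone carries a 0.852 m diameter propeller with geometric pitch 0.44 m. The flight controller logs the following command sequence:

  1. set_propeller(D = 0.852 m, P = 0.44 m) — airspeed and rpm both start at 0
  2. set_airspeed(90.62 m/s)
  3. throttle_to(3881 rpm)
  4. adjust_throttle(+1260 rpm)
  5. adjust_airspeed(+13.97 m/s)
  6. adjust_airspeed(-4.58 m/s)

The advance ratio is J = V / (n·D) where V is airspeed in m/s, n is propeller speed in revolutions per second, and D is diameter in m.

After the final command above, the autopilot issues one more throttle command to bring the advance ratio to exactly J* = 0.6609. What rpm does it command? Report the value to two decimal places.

rpm = 10656.62

set_propeller: D = 0.852 m, P = 0.44 m (p = P/D = 0.516432); state ← (V=0, rpm=0)
set_airspeed(90.62): V ← 90.62 m/s
throttle_to(3881): rpm ← 3881
adjust_throttle(+1260): rpm ← 3881 +1260 = 5141
adjust_airspeed(+13.97): V ← 90.62 +13.97 = 104.59 m/s
adjust_airspeed(-4.58): V ← 104.59 -4.58 = 100.01 m/s
final state: V = 100.01 m/s, rpm = 5141 → n = rpm/60 = 85.683333 rev/s
target J* = 0.6609; solve J* = V/(n·D) for n: n = V/(J*·D) = 100.01/(0.6609 × 0.852) = 177.610273 rev/s
rpm = 60·n = 10656.616351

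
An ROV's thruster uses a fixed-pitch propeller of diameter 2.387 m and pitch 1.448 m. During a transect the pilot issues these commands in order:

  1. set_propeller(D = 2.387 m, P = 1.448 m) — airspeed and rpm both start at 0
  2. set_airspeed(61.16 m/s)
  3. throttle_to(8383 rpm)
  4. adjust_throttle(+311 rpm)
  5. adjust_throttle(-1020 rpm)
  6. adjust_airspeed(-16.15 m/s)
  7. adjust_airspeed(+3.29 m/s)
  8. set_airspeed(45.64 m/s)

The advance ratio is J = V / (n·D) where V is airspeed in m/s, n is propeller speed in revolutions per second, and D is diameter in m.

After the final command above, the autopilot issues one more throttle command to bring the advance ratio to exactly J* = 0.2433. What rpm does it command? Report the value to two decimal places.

set_propeller: D = 2.387 m, P = 1.448 m (p = P/D = 0.606619); state ← (V=0, rpm=0)
set_airspeed(61.16): V ← 61.16 m/s
throttle_to(8383): rpm ← 8383
adjust_throttle(+311): rpm ← 8383 +311 = 8694
adjust_throttle(-1020): rpm ← 8694 -1020 = 7674
adjust_airspeed(-16.15): V ← 61.16 -16.15 = 45.01 m/s
adjust_airspeed(+3.29): V ← 45.01 +3.29 = 48.3 m/s
set_airspeed(45.64): V ← 45.64 m/s
final state: V = 45.64 m/s, rpm = 7674 → n = rpm/60 = 127.900000 rev/s
target J* = 0.2433; solve J* = V/(n·D) for n: n = V/(J*·D) = 45.64/(0.2433 × 2.387) = 78.587072 rev/s
rpm = 60·n = 4715.224317

rpm = 4715.22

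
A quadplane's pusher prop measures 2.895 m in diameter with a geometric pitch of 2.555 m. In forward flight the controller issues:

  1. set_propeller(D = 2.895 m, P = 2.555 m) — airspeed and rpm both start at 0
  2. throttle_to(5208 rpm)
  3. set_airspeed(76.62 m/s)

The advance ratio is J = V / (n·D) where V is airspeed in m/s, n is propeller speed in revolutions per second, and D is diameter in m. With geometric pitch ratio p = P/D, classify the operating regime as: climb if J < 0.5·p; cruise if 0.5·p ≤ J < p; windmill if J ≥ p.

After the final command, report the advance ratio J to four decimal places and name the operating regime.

set_propeller: D = 2.895 m, P = 2.555 m (p = P/D = 0.882556); state ← (V=0, rpm=0)
throttle_to(5208): rpm ← 5208
set_airspeed(76.62): V ← 76.62 m/s
final state: V = 76.62 m/s, rpm = 5208 → n = rpm/60 = 86.800000 rev/s
J = V / (n·D) = 76.62 / (86.800000 × 2.895) = 0.304912
regime bands: climb J<0.4413 | cruise [0.4413, 0.8826) | windmill J≥0.8826
J = 0.3049 → climb

J = 0.3049, regime = climb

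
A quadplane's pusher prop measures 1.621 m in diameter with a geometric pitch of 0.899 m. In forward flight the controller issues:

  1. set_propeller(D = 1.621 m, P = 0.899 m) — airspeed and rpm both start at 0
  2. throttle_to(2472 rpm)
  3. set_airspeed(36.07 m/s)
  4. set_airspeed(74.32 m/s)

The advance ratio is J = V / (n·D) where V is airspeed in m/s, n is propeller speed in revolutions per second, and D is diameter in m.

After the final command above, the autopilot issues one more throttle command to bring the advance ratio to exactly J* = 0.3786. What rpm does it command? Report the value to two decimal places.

rpm = 7265.97

set_propeller: D = 1.621 m, P = 0.899 m (p = P/D = 0.554596); state ← (V=0, rpm=0)
throttle_to(2472): rpm ← 2472
set_airspeed(36.07): V ← 36.07 m/s
set_airspeed(74.32): V ← 74.32 m/s
final state: V = 74.32 m/s, rpm = 2472 → n = rpm/60 = 41.200000 rev/s
target J* = 0.3786; solve J* = V/(n·D) for n: n = V/(J*·D) = 74.32/(0.3786 × 1.621) = 121.099424 rev/s
rpm = 60·n = 7265.965424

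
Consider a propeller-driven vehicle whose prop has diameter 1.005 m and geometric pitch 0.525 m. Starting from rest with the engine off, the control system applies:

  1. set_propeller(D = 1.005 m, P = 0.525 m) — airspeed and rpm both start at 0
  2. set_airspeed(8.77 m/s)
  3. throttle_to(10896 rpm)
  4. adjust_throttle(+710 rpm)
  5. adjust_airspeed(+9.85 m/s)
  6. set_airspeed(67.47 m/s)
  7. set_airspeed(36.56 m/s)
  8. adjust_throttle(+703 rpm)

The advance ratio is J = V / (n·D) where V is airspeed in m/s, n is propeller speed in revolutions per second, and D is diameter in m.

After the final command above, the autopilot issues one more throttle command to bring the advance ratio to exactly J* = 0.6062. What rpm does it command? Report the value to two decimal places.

set_propeller: D = 1.005 m, P = 0.525 m (p = P/D = 0.522388); state ← (V=0, rpm=0)
set_airspeed(8.77): V ← 8.77 m/s
throttle_to(10896): rpm ← 10896
adjust_throttle(+710): rpm ← 10896 +710 = 11606
adjust_airspeed(+9.85): V ← 8.77 +9.85 = 18.62 m/s
set_airspeed(67.47): V ← 67.47 m/s
set_airspeed(36.56): V ← 36.56 m/s
adjust_throttle(+703): rpm ← 11606 +703 = 12309
final state: V = 36.56 m/s, rpm = 12309 → n = rpm/60 = 205.150000 rev/s
target J* = 0.6062; solve J* = V/(n·D) for n: n = V/(J*·D) = 36.56/(0.6062 × 1.005) = 60.010078 rev/s
rpm = 60·n = 3600.604697

rpm = 3600.60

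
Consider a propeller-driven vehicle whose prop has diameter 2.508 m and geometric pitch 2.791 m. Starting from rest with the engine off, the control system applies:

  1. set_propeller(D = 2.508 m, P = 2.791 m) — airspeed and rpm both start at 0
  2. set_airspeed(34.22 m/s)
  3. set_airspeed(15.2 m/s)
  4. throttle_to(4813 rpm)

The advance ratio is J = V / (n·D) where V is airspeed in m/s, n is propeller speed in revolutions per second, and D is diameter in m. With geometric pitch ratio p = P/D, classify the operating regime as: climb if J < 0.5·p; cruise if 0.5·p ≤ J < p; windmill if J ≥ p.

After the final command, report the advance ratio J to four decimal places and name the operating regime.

set_propeller: D = 2.508 m, P = 2.791 m (p = P/D = 1.112839); state ← (V=0, rpm=0)
set_airspeed(34.22): V ← 34.22 m/s
set_airspeed(15.2): V ← 15.2 m/s
throttle_to(4813): rpm ← 4813
final state: V = 15.2 m/s, rpm = 4813 → n = rpm/60 = 80.216667 rev/s
J = V / (n·D) = 15.2 / (80.216667 × 2.508) = 0.075553
regime bands: climb J<0.5564 | cruise [0.5564, 1.1128) | windmill J≥1.1128
J = 0.0756 → climb

J = 0.0756, regime = climb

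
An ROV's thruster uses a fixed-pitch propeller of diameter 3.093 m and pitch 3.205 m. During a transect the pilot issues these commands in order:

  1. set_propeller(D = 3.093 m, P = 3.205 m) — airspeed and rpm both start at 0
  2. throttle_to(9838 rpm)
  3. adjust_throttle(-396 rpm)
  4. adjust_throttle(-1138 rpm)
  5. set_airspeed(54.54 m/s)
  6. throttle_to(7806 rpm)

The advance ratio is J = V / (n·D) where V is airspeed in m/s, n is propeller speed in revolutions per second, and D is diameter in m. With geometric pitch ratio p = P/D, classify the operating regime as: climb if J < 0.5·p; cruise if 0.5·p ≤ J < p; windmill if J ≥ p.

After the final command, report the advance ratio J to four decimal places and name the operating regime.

set_propeller: D = 3.093 m, P = 3.205 m (p = P/D = 1.036211); state ← (V=0, rpm=0)
throttle_to(9838): rpm ← 9838
adjust_throttle(-396): rpm ← 9838 -396 = 9442
adjust_throttle(-1138): rpm ← 9442 -1138 = 8304
set_airspeed(54.54): V ← 54.54 m/s
throttle_to(7806): rpm ← 7806
final state: V = 54.54 m/s, rpm = 7806 → n = rpm/60 = 130.100000 rev/s
J = V / (n·D) = 54.54 / (130.100000 × 3.093) = 0.135537
regime bands: climb J<0.5181 | cruise [0.5181, 1.0362) | windmill J≥1.0362
J = 0.1355 → climb

J = 0.1355, regime = climb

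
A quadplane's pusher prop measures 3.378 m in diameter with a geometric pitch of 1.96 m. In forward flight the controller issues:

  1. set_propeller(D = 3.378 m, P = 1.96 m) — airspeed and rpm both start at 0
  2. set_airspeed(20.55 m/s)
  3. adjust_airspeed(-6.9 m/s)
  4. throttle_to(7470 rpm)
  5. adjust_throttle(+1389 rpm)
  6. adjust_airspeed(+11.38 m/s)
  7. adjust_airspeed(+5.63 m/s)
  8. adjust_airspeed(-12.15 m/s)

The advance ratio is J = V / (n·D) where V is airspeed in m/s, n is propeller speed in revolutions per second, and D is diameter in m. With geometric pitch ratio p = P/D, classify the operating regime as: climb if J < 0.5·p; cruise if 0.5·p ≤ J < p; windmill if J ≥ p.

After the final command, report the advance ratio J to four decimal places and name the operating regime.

J = 0.0371, regime = climb

set_propeller: D = 3.378 m, P = 1.96 m (p = P/D = 0.580225); state ← (V=0, rpm=0)
set_airspeed(20.55): V ← 20.55 m/s
adjust_airspeed(-6.9): V ← 20.55 -6.9 = 13.65 m/s
throttle_to(7470): rpm ← 7470
adjust_throttle(+1389): rpm ← 7470 +1389 = 8859
adjust_airspeed(+11.38): V ← 13.65 +11.38 = 25.03 m/s
adjust_airspeed(+5.63): V ← 25.03 +5.63 = 30.66 m/s
adjust_airspeed(-12.15): V ← 30.66 -12.15 = 18.51 m/s
final state: V = 18.51 m/s, rpm = 8859 → n = rpm/60 = 147.650000 rev/s
J = V / (n·D) = 18.51 / (147.650000 × 3.378) = 0.037112
regime bands: climb J<0.2901 | cruise [0.2901, 0.5802) | windmill J≥0.5802
J = 0.0371 → climb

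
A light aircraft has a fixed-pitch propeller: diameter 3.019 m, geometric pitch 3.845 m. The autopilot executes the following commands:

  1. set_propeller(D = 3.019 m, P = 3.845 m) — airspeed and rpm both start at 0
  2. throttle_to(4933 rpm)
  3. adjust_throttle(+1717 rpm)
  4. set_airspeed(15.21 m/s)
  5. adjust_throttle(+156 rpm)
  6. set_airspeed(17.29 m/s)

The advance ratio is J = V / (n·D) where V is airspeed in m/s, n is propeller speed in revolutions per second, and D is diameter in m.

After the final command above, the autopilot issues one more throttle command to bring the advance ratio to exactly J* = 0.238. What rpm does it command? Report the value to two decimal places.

rpm = 1443.80

set_propeller: D = 3.019 m, P = 3.845 m (p = P/D = 1.273601); state ← (V=0, rpm=0)
throttle_to(4933): rpm ← 4933
adjust_throttle(+1717): rpm ← 4933 +1717 = 6650
set_airspeed(15.21): V ← 15.21 m/s
adjust_throttle(+156): rpm ← 6650 +156 = 6806
set_airspeed(17.29): V ← 17.29 m/s
final state: V = 17.29 m/s, rpm = 6806 → n = rpm/60 = 113.433333 rev/s
target J* = 0.238; solve J* = V/(n·D) for n: n = V/(J*·D) = 17.29/(0.238 × 3.019) = 24.063285 rev/s
rpm = 60·n = 1443.797128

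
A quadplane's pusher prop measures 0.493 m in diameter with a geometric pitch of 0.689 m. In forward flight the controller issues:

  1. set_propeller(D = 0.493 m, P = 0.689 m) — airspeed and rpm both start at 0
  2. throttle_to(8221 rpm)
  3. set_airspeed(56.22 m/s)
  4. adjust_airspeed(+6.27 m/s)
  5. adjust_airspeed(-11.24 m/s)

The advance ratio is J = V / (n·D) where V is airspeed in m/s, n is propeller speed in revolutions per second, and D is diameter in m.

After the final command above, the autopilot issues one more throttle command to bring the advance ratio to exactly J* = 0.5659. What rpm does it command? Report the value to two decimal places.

rpm = 11021.95

set_propeller: D = 0.493 m, P = 0.689 m (p = P/D = 1.397566); state ← (V=0, rpm=0)
throttle_to(8221): rpm ← 8221
set_airspeed(56.22): V ← 56.22 m/s
adjust_airspeed(+6.27): V ← 56.22 +6.27 = 62.49 m/s
adjust_airspeed(-11.24): V ← 62.49 -11.24 = 51.25 m/s
final state: V = 51.25 m/s, rpm = 8221 → n = rpm/60 = 137.016667 rev/s
target J* = 0.5659; solve J* = V/(n·D) for n: n = V/(J*·D) = 51.25/(0.5659 × 0.493) = 183.699196 rev/s
rpm = 60·n = 11021.951785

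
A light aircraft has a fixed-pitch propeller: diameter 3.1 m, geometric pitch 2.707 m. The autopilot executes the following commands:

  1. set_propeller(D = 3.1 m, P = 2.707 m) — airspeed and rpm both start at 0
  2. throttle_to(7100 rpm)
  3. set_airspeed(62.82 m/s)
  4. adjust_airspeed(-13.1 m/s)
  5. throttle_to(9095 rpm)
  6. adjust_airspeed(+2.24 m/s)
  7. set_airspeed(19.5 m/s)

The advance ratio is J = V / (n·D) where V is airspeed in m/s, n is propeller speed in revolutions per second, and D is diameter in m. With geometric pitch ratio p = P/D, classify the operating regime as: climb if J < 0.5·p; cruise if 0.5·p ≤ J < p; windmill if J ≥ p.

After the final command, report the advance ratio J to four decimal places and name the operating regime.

J = 0.0415, regime = climb

set_propeller: D = 3.1 m, P = 2.707 m (p = P/D = 0.873226); state ← (V=0, rpm=0)
throttle_to(7100): rpm ← 7100
set_airspeed(62.82): V ← 62.82 m/s
adjust_airspeed(-13.1): V ← 62.82 -13.1 = 49.72 m/s
throttle_to(9095): rpm ← 9095
adjust_airspeed(+2.24): V ← 49.72 +2.24 = 51.96 m/s
set_airspeed(19.5): V ← 19.5 m/s
final state: V = 19.5 m/s, rpm = 9095 → n = rpm/60 = 151.583333 rev/s
J = V / (n·D) = 19.5 / (151.583333 × 3.1) = 0.041497
regime bands: climb J<0.4366 | cruise [0.4366, 0.8732) | windmill J≥0.8732
J = 0.0415 → climb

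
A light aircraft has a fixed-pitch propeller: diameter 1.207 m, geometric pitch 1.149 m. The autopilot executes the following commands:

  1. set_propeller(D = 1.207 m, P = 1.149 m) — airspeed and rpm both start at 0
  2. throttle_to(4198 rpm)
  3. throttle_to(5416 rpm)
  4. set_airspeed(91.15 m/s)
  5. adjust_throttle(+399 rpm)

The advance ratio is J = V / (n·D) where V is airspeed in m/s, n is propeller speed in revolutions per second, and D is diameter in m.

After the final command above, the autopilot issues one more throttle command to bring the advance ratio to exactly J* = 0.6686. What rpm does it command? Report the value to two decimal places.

rpm = 6776.95

set_propeller: D = 1.207 m, P = 1.149 m (p = P/D = 0.951947); state ← (V=0, rpm=0)
throttle_to(4198): rpm ← 4198
throttle_to(5416): rpm ← 5416
set_airspeed(91.15): V ← 91.15 m/s
adjust_throttle(+399): rpm ← 5416 +399 = 5815
final state: V = 91.15 m/s, rpm = 5815 → n = rpm/60 = 96.916667 rev/s
target J* = 0.6686; solve J* = V/(n·D) for n: n = V/(J*·D) = 91.15/(0.6686 × 1.207) = 112.949167 rev/s
rpm = 60·n = 6776.949993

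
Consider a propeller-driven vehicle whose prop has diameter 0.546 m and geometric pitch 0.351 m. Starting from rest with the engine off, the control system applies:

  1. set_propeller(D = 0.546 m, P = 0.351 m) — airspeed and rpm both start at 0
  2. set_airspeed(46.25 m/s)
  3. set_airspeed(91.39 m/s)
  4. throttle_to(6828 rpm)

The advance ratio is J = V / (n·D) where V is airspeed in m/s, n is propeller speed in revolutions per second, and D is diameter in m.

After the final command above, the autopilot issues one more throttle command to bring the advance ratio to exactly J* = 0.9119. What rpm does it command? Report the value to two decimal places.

set_propeller: D = 0.546 m, P = 0.351 m (p = P/D = 0.642857); state ← (V=0, rpm=0)
set_airspeed(46.25): V ← 46.25 m/s
set_airspeed(91.39): V ← 91.39 m/s
throttle_to(6828): rpm ← 6828
final state: V = 91.39 m/s, rpm = 6828 → n = rpm/60 = 113.800000 rev/s
target J* = 0.9119; solve J* = V/(n·D) for n: n = V/(J*·D) = 91.39/(0.9119 × 0.546) = 183.551872 rev/s
rpm = 60·n = 11013.112340

rpm = 11013.11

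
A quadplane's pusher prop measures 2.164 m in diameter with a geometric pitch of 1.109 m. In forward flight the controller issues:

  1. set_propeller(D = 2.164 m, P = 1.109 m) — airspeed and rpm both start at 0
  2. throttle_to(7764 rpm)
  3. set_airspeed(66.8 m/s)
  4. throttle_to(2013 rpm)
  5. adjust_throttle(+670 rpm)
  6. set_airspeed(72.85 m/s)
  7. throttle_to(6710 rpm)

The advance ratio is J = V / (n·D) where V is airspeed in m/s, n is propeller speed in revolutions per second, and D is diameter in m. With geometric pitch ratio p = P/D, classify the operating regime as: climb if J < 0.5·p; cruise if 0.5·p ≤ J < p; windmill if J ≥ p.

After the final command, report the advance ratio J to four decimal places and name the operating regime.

J = 0.3010, regime = cruise

set_propeller: D = 2.164 m, P = 1.109 m (p = P/D = 0.512477); state ← (V=0, rpm=0)
throttle_to(7764): rpm ← 7764
set_airspeed(66.8): V ← 66.8 m/s
throttle_to(2013): rpm ← 2013
adjust_throttle(+670): rpm ← 2013 +670 = 2683
set_airspeed(72.85): V ← 72.85 m/s
throttle_to(6710): rpm ← 6710
final state: V = 72.85 m/s, rpm = 6710 → n = rpm/60 = 111.833333 rev/s
J = V / (n·D) = 72.85 / (111.833333 × 2.164) = 0.301024
regime bands: climb J<0.2562 | cruise [0.2562, 0.5125) | windmill J≥0.5125
J = 0.3010 → cruise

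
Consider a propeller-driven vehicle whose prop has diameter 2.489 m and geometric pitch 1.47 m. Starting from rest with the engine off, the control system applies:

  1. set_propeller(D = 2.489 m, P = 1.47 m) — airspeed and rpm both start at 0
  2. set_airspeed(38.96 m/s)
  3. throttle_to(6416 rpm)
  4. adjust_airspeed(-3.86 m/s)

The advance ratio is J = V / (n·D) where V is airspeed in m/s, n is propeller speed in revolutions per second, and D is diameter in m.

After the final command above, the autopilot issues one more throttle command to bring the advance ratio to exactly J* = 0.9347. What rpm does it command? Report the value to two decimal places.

rpm = 905.23

set_propeller: D = 2.489 m, P = 1.47 m (p = P/D = 0.590599); state ← (V=0, rpm=0)
set_airspeed(38.96): V ← 38.96 m/s
throttle_to(6416): rpm ← 6416
adjust_airspeed(-3.86): V ← 38.96 -3.86 = 35.1 m/s
final state: V = 35.1 m/s, rpm = 6416 → n = rpm/60 = 106.933333 rev/s
target J* = 0.9347; solve J* = V/(n·D) for n: n = V/(J*·D) = 35.1/(0.9347 × 2.489) = 15.087246 rev/s
rpm = 60·n = 905.234772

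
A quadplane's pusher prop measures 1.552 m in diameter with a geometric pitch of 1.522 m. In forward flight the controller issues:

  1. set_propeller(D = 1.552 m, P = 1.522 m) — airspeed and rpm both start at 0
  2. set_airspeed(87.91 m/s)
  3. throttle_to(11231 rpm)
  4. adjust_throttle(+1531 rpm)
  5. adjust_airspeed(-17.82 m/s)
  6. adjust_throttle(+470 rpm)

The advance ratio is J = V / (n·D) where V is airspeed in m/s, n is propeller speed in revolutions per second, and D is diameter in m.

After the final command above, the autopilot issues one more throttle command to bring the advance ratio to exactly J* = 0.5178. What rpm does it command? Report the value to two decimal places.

rpm = 5233.03

set_propeller: D = 1.552 m, P = 1.522 m (p = P/D = 0.980670); state ← (V=0, rpm=0)
set_airspeed(87.91): V ← 87.91 m/s
throttle_to(11231): rpm ← 11231
adjust_throttle(+1531): rpm ← 11231 +1531 = 12762
adjust_airspeed(-17.82): V ← 87.91 -17.82 = 70.09 m/s
adjust_throttle(+470): rpm ← 12762 +470 = 13232
final state: V = 70.09 m/s, rpm = 13232 → n = rpm/60 = 220.533333 rev/s
target J* = 0.5178; solve J* = V/(n·D) for n: n = V/(J*·D) = 70.09/(0.5178 × 1.552) = 87.217232 rev/s
rpm = 60·n = 5233.033890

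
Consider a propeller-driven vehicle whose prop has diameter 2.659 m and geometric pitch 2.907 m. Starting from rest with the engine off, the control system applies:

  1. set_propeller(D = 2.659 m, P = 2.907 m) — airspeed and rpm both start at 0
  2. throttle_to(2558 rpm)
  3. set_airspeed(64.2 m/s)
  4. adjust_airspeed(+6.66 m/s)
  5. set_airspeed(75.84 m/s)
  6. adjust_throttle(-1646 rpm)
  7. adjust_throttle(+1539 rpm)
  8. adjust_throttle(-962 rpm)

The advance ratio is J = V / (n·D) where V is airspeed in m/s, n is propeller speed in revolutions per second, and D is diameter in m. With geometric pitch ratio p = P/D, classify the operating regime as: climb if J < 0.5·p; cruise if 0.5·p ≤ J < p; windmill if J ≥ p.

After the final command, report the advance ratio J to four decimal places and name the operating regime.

set_propeller: D = 2.659 m, P = 2.907 m (p = P/D = 1.093268); state ← (V=0, rpm=0)
throttle_to(2558): rpm ← 2558
set_airspeed(64.2): V ← 64.2 m/s
adjust_airspeed(+6.66): V ← 64.2 +6.66 = 70.86 m/s
set_airspeed(75.84): V ← 75.84 m/s
adjust_throttle(-1646): rpm ← 2558 -1646 = 912
adjust_throttle(+1539): rpm ← 912 +1539 = 2451
adjust_throttle(-962): rpm ← 2451 -962 = 1489
final state: V = 75.84 m/s, rpm = 1489 → n = rpm/60 = 24.816667 rev/s
J = V / (n·D) = 75.84 / (24.816667 × 2.659) = 1.149308
regime bands: climb J<0.5466 | cruise [0.5466, 1.0933) | windmill J≥1.0933
J = 1.1493 → windmill

J = 1.1493, regime = windmill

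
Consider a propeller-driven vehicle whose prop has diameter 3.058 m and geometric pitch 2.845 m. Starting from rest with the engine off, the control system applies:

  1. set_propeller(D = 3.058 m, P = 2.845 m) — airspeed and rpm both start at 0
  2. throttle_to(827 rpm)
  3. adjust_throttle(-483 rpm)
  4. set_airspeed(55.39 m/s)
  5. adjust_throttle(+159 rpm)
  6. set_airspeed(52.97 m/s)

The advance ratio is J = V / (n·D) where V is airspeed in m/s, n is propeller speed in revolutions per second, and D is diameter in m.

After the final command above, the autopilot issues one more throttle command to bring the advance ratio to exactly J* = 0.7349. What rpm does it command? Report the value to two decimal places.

set_propeller: D = 3.058 m, P = 2.845 m (p = P/D = 0.930347); state ← (V=0, rpm=0)
throttle_to(827): rpm ← 827
adjust_throttle(-483): rpm ← 827 -483 = 344
set_airspeed(55.39): V ← 55.39 m/s
adjust_throttle(+159): rpm ← 344 +159 = 503
set_airspeed(52.97): V ← 52.97 m/s
final state: V = 52.97 m/s, rpm = 503 → n = rpm/60 = 8.383333 rev/s
target J* = 0.7349; solve J* = V/(n·D) for n: n = V/(J*·D) = 52.97/(0.7349 × 3.058) = 23.570253 rev/s
rpm = 60·n = 1414.215181

rpm = 1414.22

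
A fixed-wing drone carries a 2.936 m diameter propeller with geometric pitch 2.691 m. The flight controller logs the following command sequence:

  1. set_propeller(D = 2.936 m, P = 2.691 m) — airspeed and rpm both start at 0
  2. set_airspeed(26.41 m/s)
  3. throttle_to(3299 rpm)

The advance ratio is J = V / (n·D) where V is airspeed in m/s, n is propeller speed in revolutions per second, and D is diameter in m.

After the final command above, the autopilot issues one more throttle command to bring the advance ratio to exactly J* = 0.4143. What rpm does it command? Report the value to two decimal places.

set_propeller: D = 2.936 m, P = 2.691 m (p = P/D = 0.916553); state ← (V=0, rpm=0)
set_airspeed(26.41): V ← 26.41 m/s
throttle_to(3299): rpm ← 3299
final state: V = 26.41 m/s, rpm = 3299 → n = rpm/60 = 54.983333 rev/s
target J* = 0.4143; solve J* = V/(n·D) for n: n = V/(J*·D) = 26.41/(0.4143 × 2.936) = 21.711879 rev/s
rpm = 60·n = 1302.712760

rpm = 1302.71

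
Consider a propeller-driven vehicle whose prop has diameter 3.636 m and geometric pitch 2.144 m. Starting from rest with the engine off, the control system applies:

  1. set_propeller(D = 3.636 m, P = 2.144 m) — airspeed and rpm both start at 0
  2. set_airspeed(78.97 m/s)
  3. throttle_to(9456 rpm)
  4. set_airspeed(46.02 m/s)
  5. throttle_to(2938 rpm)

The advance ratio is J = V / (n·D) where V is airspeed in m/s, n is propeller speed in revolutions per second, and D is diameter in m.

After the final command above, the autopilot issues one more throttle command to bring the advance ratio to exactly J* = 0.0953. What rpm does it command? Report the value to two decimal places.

rpm = 7968.58

set_propeller: D = 3.636 m, P = 2.144 m (p = P/D = 0.589659); state ← (V=0, rpm=0)
set_airspeed(78.97): V ← 78.97 m/s
throttle_to(9456): rpm ← 9456
set_airspeed(46.02): V ← 46.02 m/s
throttle_to(2938): rpm ← 2938
final state: V = 46.02 m/s, rpm = 2938 → n = rpm/60 = 48.966667 rev/s
target J* = 0.0953; solve J* = V/(n·D) for n: n = V/(J*·D) = 46.02/(0.0953 × 3.636) = 132.809713 rev/s
rpm = 60·n = 7968.582797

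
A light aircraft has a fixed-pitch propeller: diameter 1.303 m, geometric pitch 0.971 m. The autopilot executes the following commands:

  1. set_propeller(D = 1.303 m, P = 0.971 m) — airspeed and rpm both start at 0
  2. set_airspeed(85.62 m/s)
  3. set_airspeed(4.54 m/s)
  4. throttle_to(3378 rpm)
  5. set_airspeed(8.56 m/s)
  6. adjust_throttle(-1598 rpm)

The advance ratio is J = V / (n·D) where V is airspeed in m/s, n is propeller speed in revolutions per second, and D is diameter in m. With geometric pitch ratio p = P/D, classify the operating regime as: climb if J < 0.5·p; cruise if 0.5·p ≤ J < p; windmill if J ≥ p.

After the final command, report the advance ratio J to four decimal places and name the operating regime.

J = 0.2214, regime = climb

set_propeller: D = 1.303 m, P = 0.971 m (p = P/D = 0.745203); state ← (V=0, rpm=0)
set_airspeed(85.62): V ← 85.62 m/s
set_airspeed(4.54): V ← 4.54 m/s
throttle_to(3378): rpm ← 3378
set_airspeed(8.56): V ← 8.56 m/s
adjust_throttle(-1598): rpm ← 3378 -1598 = 1780
final state: V = 8.56 m/s, rpm = 1780 → n = rpm/60 = 29.666667 rev/s
J = V / (n·D) = 8.56 / (29.666667 × 1.303) = 0.221442
regime bands: climb J<0.3726 | cruise [0.3726, 0.7452) | windmill J≥0.7452
J = 0.2214 → climb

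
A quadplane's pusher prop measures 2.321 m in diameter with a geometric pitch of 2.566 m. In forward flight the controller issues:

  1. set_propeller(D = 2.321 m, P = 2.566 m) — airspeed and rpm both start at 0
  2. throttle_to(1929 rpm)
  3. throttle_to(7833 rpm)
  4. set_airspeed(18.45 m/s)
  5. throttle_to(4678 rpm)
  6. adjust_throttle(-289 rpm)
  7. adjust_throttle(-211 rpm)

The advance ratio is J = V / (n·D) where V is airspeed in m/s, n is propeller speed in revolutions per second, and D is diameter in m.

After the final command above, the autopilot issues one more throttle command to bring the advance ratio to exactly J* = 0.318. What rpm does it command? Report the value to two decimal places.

set_propeller: D = 2.321 m, P = 2.566 m (p = P/D = 1.105558); state ← (V=0, rpm=0)
throttle_to(1929): rpm ← 1929
throttle_to(7833): rpm ← 7833
set_airspeed(18.45): V ← 18.45 m/s
throttle_to(4678): rpm ← 4678
adjust_throttle(-289): rpm ← 4678 -289 = 4389
adjust_throttle(-211): rpm ← 4389 -211 = 4178
final state: V = 18.45 m/s, rpm = 4178 → n = rpm/60 = 69.633333 rev/s
target J* = 0.318; solve J* = V/(n·D) for n: n = V/(J*·D) = 18.45/(0.318 × 2.321) = 24.997358 rev/s
rpm = 60·n = 1499.841480

rpm = 1499.84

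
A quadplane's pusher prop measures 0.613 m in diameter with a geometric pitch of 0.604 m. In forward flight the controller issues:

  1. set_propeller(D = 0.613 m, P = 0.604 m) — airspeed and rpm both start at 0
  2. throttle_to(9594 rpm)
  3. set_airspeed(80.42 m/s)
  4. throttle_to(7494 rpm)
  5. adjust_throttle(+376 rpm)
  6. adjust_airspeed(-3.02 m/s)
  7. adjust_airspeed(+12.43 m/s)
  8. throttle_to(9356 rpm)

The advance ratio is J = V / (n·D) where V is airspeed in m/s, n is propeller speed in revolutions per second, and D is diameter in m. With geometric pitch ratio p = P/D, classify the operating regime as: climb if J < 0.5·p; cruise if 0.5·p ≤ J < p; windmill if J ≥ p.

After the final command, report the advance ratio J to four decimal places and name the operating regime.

J = 0.9398, regime = cruise

set_propeller: D = 0.613 m, P = 0.604 m (p = P/D = 0.985318); state ← (V=0, rpm=0)
throttle_to(9594): rpm ← 9594
set_airspeed(80.42): V ← 80.42 m/s
throttle_to(7494): rpm ← 7494
adjust_throttle(+376): rpm ← 7494 +376 = 7870
adjust_airspeed(-3.02): V ← 80.42 -3.02 = 77.4 m/s
adjust_airspeed(+12.43): V ← 77.4 +12.43 = 89.83 m/s
throttle_to(9356): rpm ← 9356
final state: V = 89.83 m/s, rpm = 9356 → n = rpm/60 = 155.933333 rev/s
J = V / (n·D) = 89.83 / (155.933333 × 0.613) = 0.939771
regime bands: climb J<0.4927 | cruise [0.4927, 0.9853) | windmill J≥0.9853
J = 0.9398 → cruise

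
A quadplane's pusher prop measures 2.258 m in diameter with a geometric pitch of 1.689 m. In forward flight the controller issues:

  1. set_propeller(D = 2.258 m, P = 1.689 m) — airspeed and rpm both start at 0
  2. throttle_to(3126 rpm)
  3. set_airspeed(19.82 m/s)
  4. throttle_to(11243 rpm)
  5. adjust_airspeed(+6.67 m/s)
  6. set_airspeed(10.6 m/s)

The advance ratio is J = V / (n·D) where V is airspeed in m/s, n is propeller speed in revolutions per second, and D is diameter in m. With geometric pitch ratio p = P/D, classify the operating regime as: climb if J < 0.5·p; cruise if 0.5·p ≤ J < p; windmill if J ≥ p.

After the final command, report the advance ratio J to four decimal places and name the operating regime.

J = 0.0251, regime = climb

set_propeller: D = 2.258 m, P = 1.689 m (p = P/D = 0.748007); state ← (V=0, rpm=0)
throttle_to(3126): rpm ← 3126
set_airspeed(19.82): V ← 19.82 m/s
throttle_to(11243): rpm ← 11243
adjust_airspeed(+6.67): V ← 19.82 +6.67 = 26.49 m/s
set_airspeed(10.6): V ← 10.6 m/s
final state: V = 10.6 m/s, rpm = 11243 → n = rpm/60 = 187.383333 rev/s
J = V / (n·D) = 10.6 / (187.383333 × 2.258) = 0.025052
regime bands: climb J<0.3740 | cruise [0.3740, 0.7480) | windmill J≥0.7480
J = 0.0251 → climb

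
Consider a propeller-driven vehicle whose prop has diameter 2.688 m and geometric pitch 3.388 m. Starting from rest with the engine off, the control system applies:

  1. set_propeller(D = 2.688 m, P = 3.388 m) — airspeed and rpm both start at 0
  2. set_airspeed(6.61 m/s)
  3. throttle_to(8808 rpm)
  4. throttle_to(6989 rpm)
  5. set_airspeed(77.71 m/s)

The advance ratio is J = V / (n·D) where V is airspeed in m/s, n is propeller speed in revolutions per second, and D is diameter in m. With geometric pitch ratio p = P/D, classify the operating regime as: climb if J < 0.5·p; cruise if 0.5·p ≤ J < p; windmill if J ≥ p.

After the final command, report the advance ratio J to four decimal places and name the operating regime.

set_propeller: D = 2.688 m, P = 3.388 m (p = P/D = 1.260417); state ← (V=0, rpm=0)
set_airspeed(6.61): V ← 6.61 m/s
throttle_to(8808): rpm ← 8808
throttle_to(6989): rpm ← 6989
set_airspeed(77.71): V ← 77.71 m/s
final state: V = 77.71 m/s, rpm = 6989 → n = rpm/60 = 116.483333 rev/s
J = V / (n·D) = 77.71 / (116.483333 × 2.688) = 0.248190
regime bands: climb J<0.6302 | cruise [0.6302, 1.2604) | windmill J≥1.2604
J = 0.2482 → climb

J = 0.2482, regime = climb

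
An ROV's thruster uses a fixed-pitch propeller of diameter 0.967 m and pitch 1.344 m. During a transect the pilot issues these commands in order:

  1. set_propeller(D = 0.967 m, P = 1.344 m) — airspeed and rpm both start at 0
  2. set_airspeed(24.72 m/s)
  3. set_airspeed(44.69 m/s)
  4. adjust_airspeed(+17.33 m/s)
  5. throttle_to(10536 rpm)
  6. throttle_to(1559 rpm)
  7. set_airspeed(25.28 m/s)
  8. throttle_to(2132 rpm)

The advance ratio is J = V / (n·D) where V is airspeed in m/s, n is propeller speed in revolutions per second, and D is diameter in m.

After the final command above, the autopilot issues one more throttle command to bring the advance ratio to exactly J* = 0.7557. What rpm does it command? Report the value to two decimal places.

set_propeller: D = 0.967 m, P = 1.344 m (p = P/D = 1.389866); state ← (V=0, rpm=0)
set_airspeed(24.72): V ← 24.72 m/s
set_airspeed(44.69): V ← 44.69 m/s
adjust_airspeed(+17.33): V ← 44.69 +17.33 = 62.02 m/s
throttle_to(10536): rpm ← 10536
throttle_to(1559): rpm ← 1559
set_airspeed(25.28): V ← 25.28 m/s
throttle_to(2132): rpm ← 2132
final state: V = 25.28 m/s, rpm = 2132 → n = rpm/60 = 35.533333 rev/s
target J* = 0.7557; solve J* = V/(n·D) for n: n = V/(J*·D) = 25.28/(0.7557 × 0.967) = 34.594031 rev/s
rpm = 60·n = 2075.641875

rpm = 2075.64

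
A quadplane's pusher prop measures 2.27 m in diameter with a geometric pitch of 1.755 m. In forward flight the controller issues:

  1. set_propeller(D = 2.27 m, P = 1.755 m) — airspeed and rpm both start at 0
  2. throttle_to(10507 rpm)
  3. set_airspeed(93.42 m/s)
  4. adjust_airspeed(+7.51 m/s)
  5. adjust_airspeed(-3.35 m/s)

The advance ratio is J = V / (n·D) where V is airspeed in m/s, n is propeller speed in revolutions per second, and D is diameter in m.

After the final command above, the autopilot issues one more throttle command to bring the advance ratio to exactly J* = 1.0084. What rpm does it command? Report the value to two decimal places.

set_propeller: D = 2.27 m, P = 1.755 m (p = P/D = 0.773128); state ← (V=0, rpm=0)
throttle_to(10507): rpm ← 10507
set_airspeed(93.42): V ← 93.42 m/s
adjust_airspeed(+7.51): V ← 93.42 +7.51 = 100.93 m/s
adjust_airspeed(-3.35): V ← 100.93 -3.35 = 97.58 m/s
final state: V = 97.58 m/s, rpm = 10507 → n = rpm/60 = 175.116667 rev/s
target J* = 1.0084; solve J* = V/(n·D) for n: n = V/(J*·D) = 97.58/(1.0084 × 2.27) = 42.628703 rev/s
rpm = 60·n = 2557.722182

rpm = 2557.72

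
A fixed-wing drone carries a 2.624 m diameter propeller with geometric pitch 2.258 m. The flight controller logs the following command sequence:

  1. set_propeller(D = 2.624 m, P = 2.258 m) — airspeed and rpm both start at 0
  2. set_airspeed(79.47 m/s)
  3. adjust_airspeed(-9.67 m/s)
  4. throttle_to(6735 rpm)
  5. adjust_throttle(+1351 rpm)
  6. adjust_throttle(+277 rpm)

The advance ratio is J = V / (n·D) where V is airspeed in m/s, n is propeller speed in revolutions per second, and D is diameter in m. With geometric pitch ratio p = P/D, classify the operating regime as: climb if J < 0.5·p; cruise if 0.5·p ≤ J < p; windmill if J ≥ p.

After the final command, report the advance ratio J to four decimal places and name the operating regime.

J = 0.1908, regime = climb

set_propeller: D = 2.624 m, P = 2.258 m (p = P/D = 0.860518); state ← (V=0, rpm=0)
set_airspeed(79.47): V ← 79.47 m/s
adjust_airspeed(-9.67): V ← 79.47 -9.67 = 69.8 m/s
throttle_to(6735): rpm ← 6735
adjust_throttle(+1351): rpm ← 6735 +1351 = 8086
adjust_throttle(+277): rpm ← 8086 +277 = 8363
final state: V = 69.8 m/s, rpm = 8363 → n = rpm/60 = 139.383333 rev/s
J = V / (n·D) = 69.8 / (139.383333 × 2.624) = 0.190845
regime bands: climb J<0.4303 | cruise [0.4303, 0.8605) | windmill J≥0.8605
J = 0.1908 → climb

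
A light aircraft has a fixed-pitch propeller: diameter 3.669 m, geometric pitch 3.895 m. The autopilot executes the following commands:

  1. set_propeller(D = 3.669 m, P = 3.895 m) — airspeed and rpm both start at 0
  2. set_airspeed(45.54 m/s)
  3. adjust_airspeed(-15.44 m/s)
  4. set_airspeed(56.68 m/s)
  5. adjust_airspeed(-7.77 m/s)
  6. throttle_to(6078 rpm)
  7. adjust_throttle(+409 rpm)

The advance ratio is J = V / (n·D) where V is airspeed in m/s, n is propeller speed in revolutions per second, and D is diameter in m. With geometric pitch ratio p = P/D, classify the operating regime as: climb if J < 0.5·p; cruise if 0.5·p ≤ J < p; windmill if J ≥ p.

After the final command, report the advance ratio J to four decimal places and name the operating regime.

J = 0.1233, regime = climb

set_propeller: D = 3.669 m, P = 3.895 m (p = P/D = 1.061597); state ← (V=0, rpm=0)
set_airspeed(45.54): V ← 45.54 m/s
adjust_airspeed(-15.44): V ← 45.54 -15.44 = 30.1 m/s
set_airspeed(56.68): V ← 56.68 m/s
adjust_airspeed(-7.77): V ← 56.68 -7.77 = 48.91 m/s
throttle_to(6078): rpm ← 6078
adjust_throttle(+409): rpm ← 6078 +409 = 6487
final state: V = 48.91 m/s, rpm = 6487 → n = rpm/60 = 108.116667 rev/s
J = V / (n·D) = 48.91 / (108.116667 × 3.669) = 0.123298
regime bands: climb J<0.5308 | cruise [0.5308, 1.0616) | windmill J≥1.0616
J = 0.1233 → climb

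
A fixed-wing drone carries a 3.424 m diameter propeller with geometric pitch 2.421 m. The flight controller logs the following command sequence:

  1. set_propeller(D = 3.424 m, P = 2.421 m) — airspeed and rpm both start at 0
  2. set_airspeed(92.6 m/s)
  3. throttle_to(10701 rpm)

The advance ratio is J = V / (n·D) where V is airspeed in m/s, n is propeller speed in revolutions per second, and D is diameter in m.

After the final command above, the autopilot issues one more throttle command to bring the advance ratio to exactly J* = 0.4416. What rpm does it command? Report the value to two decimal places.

set_propeller: D = 3.424 m, P = 2.421 m (p = P/D = 0.707068); state ← (V=0, rpm=0)
set_airspeed(92.6): V ← 92.6 m/s
throttle_to(10701): rpm ← 10701
final state: V = 92.6 m/s, rpm = 10701 → n = rpm/60 = 178.350000 rev/s
target J* = 0.4416; solve J* = V/(n·D) for n: n = V/(J*·D) = 92.6/(0.4416 × 3.424) = 61.241831 rev/s
rpm = 60·n = 3674.509854

rpm = 3674.51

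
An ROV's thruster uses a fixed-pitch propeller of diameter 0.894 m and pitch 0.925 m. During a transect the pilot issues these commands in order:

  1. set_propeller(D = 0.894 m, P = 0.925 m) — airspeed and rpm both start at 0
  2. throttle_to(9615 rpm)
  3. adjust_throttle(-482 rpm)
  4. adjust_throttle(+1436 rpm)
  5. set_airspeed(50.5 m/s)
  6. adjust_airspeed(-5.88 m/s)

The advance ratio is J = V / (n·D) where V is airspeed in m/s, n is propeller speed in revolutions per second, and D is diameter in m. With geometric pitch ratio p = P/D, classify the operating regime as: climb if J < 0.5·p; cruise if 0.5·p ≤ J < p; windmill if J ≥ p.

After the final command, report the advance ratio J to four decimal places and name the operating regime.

J = 0.2833, regime = climb

set_propeller: D = 0.894 m, P = 0.925 m (p = P/D = 1.034676); state ← (V=0, rpm=0)
throttle_to(9615): rpm ← 9615
adjust_throttle(-482): rpm ← 9615 -482 = 9133
adjust_throttle(+1436): rpm ← 9133 +1436 = 10569
set_airspeed(50.5): V ← 50.5 m/s
adjust_airspeed(-5.88): V ← 50.5 -5.88 = 44.62 m/s
final state: V = 44.62 m/s, rpm = 10569 → n = rpm/60 = 176.150000 rev/s
J = V / (n·D) = 44.62 / (176.150000 × 0.894) = 0.283341
regime bands: climb J<0.5173 | cruise [0.5173, 1.0347) | windmill J≥1.0347
J = 0.2833 → climb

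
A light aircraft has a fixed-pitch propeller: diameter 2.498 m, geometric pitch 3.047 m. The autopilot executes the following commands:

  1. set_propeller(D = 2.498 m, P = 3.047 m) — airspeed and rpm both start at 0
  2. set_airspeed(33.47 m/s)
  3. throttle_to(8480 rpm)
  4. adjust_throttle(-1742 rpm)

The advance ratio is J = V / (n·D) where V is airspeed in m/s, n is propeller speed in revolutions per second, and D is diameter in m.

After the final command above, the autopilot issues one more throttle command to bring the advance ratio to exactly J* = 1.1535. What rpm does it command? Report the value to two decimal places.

rpm = 696.94

set_propeller: D = 2.498 m, P = 3.047 m (p = P/D = 1.219776); state ← (V=0, rpm=0)
set_airspeed(33.47): V ← 33.47 m/s
throttle_to(8480): rpm ← 8480
adjust_throttle(-1742): rpm ← 8480 -1742 = 6738
final state: V = 33.47 m/s, rpm = 6738 → n = rpm/60 = 112.300000 rev/s
target J* = 1.1535; solve J* = V/(n·D) for n: n = V/(J*·D) = 33.47/(1.1535 × 2.498) = 11.615708 rev/s
rpm = 60·n = 696.942469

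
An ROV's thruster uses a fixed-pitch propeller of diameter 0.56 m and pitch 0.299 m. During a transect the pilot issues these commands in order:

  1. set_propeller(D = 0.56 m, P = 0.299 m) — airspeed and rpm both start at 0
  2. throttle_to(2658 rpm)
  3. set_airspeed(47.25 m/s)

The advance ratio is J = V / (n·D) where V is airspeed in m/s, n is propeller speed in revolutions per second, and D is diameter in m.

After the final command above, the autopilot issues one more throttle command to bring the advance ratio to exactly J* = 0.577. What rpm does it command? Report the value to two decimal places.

rpm = 8773.83

set_propeller: D = 0.56 m, P = 0.299 m (p = P/D = 0.533929); state ← (V=0, rpm=0)
throttle_to(2658): rpm ← 2658
set_airspeed(47.25): V ← 47.25 m/s
final state: V = 47.25 m/s, rpm = 2658 → n = rpm/60 = 44.300000 rev/s
target J* = 0.577; solve J* = V/(n·D) for n: n = V/(J*·D) = 47.25/(0.577 × 0.56) = 146.230503 rev/s
rpm = 60·n = 8773.830156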